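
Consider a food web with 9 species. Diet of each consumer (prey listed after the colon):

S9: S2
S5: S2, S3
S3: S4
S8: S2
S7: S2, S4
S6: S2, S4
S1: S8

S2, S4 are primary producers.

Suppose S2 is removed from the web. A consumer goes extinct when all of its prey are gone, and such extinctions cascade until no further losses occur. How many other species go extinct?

3

Remove S2.
Round 1: S9 (all prey gone), S8 (all prey gone) → extinct.
Round 2: S1 (all prey gone) → extinct.
No further losses. Total secondary extinctions: 3.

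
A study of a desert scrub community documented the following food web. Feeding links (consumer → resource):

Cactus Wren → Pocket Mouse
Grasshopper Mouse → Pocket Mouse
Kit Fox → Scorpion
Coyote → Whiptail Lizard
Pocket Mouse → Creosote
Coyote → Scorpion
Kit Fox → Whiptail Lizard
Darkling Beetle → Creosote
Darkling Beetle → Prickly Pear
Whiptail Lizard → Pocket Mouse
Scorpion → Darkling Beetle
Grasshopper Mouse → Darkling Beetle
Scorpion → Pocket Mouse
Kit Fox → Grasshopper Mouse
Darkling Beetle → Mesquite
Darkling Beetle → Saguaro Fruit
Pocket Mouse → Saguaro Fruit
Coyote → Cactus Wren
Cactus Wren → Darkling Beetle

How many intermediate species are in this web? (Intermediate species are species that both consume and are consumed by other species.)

6

Intermediate species (has both prey and predators): Darkling Beetle, Pocket Mouse, Grasshopper Mouse, Scorpion, Cactus Wren, Whiptail Lizard.
Count: 6.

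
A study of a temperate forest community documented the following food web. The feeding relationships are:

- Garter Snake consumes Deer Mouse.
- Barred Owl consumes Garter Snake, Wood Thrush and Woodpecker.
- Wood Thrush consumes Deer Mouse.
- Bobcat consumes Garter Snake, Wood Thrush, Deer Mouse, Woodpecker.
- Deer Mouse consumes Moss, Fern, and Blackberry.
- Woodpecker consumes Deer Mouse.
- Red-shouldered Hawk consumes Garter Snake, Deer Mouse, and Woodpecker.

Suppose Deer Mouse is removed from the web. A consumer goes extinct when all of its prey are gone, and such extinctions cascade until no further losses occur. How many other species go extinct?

6

Remove Deer Mouse.
Round 1: Garter Snake (all prey gone), Woodpecker (all prey gone), Wood Thrush (all prey gone) → extinct.
Round 2: Bobcat (all prey gone), Barred Owl (all prey gone), Red-shouldered Hawk (all prey gone) → extinct.
No further losses. Total secondary extinctions: 6.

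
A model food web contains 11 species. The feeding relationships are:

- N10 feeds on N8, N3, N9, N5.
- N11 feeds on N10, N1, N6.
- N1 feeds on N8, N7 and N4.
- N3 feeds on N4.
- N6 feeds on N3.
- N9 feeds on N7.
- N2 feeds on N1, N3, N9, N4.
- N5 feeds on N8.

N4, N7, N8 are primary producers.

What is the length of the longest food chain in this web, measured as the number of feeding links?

One longest chain: N4 → N3 → N6 → N11.
It has 4 species and 3 links.

3 links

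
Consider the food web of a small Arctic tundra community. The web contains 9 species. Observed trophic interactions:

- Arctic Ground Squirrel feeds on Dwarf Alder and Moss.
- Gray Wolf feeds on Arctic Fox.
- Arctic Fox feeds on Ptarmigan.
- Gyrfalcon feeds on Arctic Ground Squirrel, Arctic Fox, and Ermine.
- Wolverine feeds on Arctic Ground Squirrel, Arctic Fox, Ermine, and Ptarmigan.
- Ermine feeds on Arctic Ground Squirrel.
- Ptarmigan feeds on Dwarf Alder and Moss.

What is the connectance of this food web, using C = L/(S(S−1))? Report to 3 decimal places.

C = 0.194

The web has S = 9 species and L = 14 feeding links.
C = L / (S(S−1)) = 14 / 72 = 0.1944 ≈ 0.194.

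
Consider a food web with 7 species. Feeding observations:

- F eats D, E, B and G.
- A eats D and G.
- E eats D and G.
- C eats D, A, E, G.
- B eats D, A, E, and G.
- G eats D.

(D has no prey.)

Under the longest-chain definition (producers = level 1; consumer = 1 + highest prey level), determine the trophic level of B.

Trophic level 4

D is a producer → level 1.
G eats D → level 2.
E eats G (level 2); other prey at levels: D 1 → level 3.
B eats E (level 3); other prey at levels: D 1, G 2, A 3 → level 4.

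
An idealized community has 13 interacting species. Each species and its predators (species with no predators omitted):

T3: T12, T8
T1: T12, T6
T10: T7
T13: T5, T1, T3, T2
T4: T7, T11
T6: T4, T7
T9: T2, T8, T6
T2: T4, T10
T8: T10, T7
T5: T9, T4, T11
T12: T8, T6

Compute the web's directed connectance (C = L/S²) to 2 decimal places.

The web has S = 13 species and L = 25 feeding links.
C = L / S² = 25 / 169 = 0.1479 ≈ 0.15.

C = 0.15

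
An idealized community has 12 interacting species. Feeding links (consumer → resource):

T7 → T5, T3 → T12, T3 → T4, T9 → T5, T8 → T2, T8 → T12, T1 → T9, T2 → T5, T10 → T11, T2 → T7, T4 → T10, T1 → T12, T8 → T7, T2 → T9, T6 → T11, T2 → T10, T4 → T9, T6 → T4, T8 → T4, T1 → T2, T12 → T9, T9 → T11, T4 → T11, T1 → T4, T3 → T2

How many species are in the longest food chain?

One longest chain: T5 → T9 → T4 → T1.
It has 4 species and 3 links.

4 species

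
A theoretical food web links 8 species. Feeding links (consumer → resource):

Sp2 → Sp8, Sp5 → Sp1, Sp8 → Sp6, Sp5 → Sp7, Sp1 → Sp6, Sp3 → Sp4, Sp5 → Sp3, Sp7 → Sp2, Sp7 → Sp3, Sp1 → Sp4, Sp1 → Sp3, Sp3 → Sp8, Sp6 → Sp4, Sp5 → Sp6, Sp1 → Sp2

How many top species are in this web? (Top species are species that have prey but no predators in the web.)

1

Top species (has prey, but nothing eats it): Sp5.
Count: 1.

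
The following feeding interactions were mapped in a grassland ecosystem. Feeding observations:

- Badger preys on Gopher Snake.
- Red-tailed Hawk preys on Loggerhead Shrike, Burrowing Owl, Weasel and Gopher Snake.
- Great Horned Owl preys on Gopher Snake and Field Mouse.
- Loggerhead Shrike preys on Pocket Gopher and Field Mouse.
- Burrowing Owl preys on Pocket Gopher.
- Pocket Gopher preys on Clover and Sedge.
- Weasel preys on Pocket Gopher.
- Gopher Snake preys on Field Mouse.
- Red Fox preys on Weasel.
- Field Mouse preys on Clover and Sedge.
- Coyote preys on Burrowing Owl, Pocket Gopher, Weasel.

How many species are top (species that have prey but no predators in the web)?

Top species (has prey, but nothing eats it): Badger, Red Fox, Great Horned Owl, Coyote, Red-tailed Hawk.
Count: 5.

5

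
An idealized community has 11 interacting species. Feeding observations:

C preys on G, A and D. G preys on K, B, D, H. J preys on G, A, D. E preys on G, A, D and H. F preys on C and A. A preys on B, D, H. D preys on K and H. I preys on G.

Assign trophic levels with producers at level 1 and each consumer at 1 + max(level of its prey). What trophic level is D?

H is a producer → level 1.
D eats H (level 1); other prey at levels: K 1 → level 2.

Trophic level 2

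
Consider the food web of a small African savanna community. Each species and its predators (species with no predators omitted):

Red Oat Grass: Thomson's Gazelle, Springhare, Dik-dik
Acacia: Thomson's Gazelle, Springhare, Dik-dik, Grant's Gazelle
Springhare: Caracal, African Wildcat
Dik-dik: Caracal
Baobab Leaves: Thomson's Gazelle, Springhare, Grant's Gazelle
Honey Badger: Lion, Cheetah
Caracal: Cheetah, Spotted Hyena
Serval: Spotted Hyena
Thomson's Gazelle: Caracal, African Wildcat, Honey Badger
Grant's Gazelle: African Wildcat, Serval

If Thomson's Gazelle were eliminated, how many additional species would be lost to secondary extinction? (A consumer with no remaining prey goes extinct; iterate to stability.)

Remove Thomson's Gazelle.
Round 1: Honey Badger (all prey gone) → extinct.
Round 2: Lion (all prey gone) → extinct.
No further losses. Total secondary extinctions: 2.

2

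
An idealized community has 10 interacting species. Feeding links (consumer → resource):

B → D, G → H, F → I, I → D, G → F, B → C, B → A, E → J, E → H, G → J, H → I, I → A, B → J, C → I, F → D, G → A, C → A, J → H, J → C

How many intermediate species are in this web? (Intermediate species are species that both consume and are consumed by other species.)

5

Intermediate species (has both prey and predators): I, H, C, F, J.
Count: 5.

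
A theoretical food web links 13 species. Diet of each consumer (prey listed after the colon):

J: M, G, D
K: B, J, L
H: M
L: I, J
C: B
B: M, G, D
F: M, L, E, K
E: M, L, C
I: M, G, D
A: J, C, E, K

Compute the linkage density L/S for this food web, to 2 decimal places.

L/S = 2.08

There are L = 27 links among S = 13 species.
L/S = 27/13 = 2.0769 ≈ 2.08.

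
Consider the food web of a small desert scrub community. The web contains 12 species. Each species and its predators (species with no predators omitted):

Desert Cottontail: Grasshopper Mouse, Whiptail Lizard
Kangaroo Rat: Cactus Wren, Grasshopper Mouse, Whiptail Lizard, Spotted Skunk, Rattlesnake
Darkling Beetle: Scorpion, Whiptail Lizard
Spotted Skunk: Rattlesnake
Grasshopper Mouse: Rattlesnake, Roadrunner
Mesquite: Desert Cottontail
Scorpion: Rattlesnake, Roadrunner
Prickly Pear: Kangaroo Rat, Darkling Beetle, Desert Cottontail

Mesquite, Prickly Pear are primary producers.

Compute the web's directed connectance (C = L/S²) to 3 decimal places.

C = 0.125

The web has S = 12 species and L = 18 feeding links.
C = L / S² = 18 / 144 = 0.1250 ≈ 0.125.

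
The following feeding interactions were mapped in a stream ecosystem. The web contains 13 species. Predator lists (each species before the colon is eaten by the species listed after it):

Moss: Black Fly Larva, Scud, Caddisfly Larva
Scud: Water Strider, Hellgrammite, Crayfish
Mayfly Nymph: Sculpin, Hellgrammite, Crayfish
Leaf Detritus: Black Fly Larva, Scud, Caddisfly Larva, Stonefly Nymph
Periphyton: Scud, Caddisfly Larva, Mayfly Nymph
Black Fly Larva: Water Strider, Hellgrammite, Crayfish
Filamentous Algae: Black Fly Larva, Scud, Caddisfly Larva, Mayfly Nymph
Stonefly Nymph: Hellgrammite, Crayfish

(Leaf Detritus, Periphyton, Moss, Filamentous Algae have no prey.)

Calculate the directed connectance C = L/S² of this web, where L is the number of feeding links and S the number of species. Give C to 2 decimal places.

C = 0.15

The web has S = 13 species and L = 25 feeding links.
C = L / S² = 25 / 169 = 0.1479 ≈ 0.15.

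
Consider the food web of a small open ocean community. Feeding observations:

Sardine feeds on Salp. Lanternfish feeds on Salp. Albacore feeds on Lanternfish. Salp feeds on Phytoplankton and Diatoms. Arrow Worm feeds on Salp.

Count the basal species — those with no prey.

2

Basal species (no prey listed): Phytoplankton, Diatoms.
Count: 2.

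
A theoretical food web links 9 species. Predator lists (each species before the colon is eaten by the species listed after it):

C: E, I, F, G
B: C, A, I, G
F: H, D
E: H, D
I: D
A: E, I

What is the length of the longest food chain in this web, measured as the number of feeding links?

3 links

One longest chain: B → C → E → H.
It has 4 species and 3 links.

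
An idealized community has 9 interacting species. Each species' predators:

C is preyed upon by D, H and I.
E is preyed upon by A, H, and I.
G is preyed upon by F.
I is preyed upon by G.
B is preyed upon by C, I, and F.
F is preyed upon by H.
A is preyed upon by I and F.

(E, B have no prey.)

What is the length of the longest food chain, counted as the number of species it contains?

6 species

One longest chain: E → A → I → G → F → H.
It has 6 species and 5 links.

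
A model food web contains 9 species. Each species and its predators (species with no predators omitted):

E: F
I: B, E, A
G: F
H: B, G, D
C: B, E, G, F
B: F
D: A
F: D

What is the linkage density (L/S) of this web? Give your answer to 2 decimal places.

There are L = 15 links among S = 9 species.
L/S = 15/9 = 1.6667 ≈ 1.67.

L/S = 1.67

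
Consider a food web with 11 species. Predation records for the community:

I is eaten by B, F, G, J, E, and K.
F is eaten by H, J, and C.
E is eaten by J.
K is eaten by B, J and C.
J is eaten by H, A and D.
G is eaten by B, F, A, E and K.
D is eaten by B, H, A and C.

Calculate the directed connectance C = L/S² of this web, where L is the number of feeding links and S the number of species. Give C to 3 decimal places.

The web has S = 11 species and L = 25 feeding links.
C = L / S² = 25 / 121 = 0.2066 ≈ 0.207.

C = 0.207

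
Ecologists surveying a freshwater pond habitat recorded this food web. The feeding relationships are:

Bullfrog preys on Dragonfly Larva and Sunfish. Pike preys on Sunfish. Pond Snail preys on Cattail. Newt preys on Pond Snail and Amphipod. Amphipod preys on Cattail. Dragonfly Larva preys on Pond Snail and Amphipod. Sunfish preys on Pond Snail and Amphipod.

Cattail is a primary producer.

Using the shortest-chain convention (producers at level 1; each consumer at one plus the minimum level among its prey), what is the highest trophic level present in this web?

4

Producers (level 1): Cattail.
Following each consumer down to its lowest-level prey: Cattail → Pond Snail → Sunfish → Bullfrog (levels 1 through 4).
All prey of Bullfrog (Sunfish 3, Dragonfly Larva 3) are at level 3 or above, so Bullfrog is at level 1 + 3 = 4.
Every consumer has at least one prey at level 3 or below, so none exceeds level 4.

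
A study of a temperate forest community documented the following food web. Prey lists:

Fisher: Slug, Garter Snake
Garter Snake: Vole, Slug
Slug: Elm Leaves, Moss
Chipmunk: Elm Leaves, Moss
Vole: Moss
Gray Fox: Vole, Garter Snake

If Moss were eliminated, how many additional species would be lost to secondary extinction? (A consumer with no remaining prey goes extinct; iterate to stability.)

1

Remove Moss.
Round 1: Vole (all prey gone) → extinct.
No further losses. Total secondary extinctions: 1.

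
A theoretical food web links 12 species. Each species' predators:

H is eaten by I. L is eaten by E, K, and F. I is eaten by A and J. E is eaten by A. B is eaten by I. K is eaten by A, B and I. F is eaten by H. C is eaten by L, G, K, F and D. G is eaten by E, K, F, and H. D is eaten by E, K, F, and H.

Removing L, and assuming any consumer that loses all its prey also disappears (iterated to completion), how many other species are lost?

Remove L.
Every predator of it retains at least one other prey: E still has G, D; F still has C, G, D; K still has C, G, D.
No consumer loses all prey, so no secondary extinctions occur.

0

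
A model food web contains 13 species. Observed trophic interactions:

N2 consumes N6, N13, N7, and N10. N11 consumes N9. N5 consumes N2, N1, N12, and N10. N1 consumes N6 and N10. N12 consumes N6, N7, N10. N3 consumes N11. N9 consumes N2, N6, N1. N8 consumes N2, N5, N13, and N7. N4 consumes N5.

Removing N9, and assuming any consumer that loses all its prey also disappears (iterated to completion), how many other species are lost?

Remove N9.
Round 1: N11 (all prey gone) → extinct.
Round 2: N3 (all prey gone) → extinct.
No further losses. Total secondary extinctions: 2.

2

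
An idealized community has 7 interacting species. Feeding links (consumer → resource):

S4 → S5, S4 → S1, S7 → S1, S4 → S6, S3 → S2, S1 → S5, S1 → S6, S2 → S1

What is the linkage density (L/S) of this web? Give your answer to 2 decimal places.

L/S = 1.14

There are L = 8 links among S = 7 species.
L/S = 8/7 = 1.1429 ≈ 1.14.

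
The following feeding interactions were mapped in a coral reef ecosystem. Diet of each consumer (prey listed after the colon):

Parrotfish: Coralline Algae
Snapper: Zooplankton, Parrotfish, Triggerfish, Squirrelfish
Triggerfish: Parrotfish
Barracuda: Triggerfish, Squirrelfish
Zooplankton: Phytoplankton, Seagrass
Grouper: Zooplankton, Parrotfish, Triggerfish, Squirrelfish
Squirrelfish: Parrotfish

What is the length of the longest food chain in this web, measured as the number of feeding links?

3 links

One longest chain: Coralline Algae → Parrotfish → Triggerfish → Snapper.
It has 4 species and 3 links.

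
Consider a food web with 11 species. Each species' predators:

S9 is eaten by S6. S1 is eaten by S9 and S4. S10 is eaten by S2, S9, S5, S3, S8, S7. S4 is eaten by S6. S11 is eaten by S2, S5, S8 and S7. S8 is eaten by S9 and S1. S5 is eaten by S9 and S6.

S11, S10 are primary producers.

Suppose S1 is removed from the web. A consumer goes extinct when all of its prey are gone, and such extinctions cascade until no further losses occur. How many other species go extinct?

Remove S1.
Round 1: S4 (all prey gone) → extinct.
No further losses. Total secondary extinctions: 1.

1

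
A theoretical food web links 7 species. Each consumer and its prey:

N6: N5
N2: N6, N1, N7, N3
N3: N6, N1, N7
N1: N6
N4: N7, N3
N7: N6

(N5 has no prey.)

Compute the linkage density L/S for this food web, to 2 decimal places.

There are L = 12 links among S = 7 species.
L/S = 12/7 = 1.7143 ≈ 1.71.

L/S = 1.71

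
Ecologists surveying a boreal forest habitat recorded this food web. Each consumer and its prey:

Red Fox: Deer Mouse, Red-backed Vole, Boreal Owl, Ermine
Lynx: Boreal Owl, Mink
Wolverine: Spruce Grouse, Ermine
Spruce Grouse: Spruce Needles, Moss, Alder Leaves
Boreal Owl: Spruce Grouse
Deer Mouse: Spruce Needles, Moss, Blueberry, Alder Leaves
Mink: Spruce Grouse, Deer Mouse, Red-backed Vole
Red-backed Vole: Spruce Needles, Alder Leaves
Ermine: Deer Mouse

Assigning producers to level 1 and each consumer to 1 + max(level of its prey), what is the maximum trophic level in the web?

Producers (level 1): Spruce Needles, Moss, Blueberry, Alder Leaves.
Spruce Needles → Deer Mouse → Ermine → Wolverine gives Wolverine level 4.
No species has a prey at level 4, so no species reaches level 5.

4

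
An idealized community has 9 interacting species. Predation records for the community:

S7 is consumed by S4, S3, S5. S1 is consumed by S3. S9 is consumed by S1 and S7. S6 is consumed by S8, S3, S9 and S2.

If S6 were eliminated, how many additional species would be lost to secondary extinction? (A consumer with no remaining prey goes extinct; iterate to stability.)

Remove S6.
Round 1: S9 (all prey gone), S2 (all prey gone), S8 (all prey gone) → extinct.
Round 2: S1 (all prey gone), S7 (all prey gone) → extinct.
Round 3: S3 (all prey gone), S5 (all prey gone), S4 (all prey gone) → extinct.
No further losses. Total secondary extinctions: 8.

8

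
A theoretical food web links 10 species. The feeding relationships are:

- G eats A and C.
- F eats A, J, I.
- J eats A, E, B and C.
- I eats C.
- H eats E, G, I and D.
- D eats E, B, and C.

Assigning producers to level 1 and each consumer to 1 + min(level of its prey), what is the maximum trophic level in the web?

2

Producers (level 1): C, E, A, B.
Following each consumer down to its lowest-level prey: C → I (levels 1 through 2).
All prey of I (C 1) are at level 1 or above, so I is at level 1 + 1 = 2.
Every consumer has at least one prey at level 1 or below, so none exceeds level 2.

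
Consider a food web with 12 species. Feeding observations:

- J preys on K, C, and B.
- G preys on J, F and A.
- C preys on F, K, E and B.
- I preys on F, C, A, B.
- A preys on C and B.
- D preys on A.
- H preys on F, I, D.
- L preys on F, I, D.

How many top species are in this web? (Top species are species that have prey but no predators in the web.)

Top species (has prey, but nothing eats it): G, L, H.
Count: 3.

3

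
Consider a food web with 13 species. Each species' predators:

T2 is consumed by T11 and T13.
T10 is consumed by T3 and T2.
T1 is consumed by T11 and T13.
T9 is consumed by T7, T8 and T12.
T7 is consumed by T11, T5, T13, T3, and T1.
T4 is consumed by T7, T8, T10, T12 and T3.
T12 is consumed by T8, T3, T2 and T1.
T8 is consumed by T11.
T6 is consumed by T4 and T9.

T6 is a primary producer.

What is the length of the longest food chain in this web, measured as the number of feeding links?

One longest chain: T6 → T4 → T7 → T1 → T13.
It has 5 species and 4 links.

4 links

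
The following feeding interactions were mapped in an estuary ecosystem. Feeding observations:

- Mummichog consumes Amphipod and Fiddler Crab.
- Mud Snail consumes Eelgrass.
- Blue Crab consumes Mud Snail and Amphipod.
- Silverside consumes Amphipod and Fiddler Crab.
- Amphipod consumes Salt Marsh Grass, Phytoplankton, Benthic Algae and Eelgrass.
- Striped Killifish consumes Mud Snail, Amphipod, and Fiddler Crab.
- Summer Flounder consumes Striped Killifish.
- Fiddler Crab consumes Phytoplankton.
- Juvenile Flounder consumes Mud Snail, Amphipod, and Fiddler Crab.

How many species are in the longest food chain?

One longest chain: Phytoplankton → Amphipod → Striped Killifish → Summer Flounder.
It has 4 species and 3 links.

4 species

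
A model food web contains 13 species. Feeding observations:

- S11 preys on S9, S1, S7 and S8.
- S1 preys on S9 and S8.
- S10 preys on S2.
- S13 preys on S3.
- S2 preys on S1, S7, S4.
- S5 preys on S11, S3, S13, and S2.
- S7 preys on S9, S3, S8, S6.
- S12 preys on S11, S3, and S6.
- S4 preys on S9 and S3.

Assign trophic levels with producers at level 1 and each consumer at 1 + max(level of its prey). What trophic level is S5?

Trophic level 4

S8 is a producer → level 1.
S7 eats S8 (level 1); other prey at levels: S9 1, S6 1, S3 1 → level 2.
S11 eats S7 (level 2); other prey at levels: S8 1, S9 1, S1 2 → level 3.
S5 eats S11 (level 3); other prey at levels: S3 1, S13 2, S2 3 → level 4.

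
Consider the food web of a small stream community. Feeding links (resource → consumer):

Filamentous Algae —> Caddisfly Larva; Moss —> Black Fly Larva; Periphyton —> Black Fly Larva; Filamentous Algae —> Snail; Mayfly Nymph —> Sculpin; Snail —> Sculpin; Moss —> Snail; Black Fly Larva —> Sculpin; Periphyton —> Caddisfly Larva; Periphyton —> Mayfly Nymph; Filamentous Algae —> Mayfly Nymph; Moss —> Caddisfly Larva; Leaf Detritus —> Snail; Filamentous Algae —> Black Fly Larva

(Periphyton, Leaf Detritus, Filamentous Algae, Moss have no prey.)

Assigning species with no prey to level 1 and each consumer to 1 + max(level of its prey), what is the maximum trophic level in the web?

3

Basal resources (level 1): Periphyton, Leaf Detritus, Filamentous Algae, Moss.
Periphyton → Black Fly Larva → Sculpin gives Sculpin level 3.
No species has a prey at level 3, so no species reaches level 4.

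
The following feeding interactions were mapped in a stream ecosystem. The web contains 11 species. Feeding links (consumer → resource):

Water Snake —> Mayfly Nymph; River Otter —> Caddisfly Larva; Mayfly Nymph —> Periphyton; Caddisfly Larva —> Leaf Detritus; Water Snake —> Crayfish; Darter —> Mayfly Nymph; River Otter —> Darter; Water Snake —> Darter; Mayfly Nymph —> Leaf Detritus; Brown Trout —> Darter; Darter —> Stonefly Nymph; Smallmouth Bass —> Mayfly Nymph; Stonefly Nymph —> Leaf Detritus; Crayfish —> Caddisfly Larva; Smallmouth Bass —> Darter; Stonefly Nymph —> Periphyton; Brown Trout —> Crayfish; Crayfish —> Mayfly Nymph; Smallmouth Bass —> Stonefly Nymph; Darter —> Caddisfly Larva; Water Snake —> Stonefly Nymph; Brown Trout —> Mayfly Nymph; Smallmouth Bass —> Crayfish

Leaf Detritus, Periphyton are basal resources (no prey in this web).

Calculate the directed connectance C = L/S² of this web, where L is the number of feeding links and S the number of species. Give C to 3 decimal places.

C = 0.190

The web has S = 11 species and L = 23 feeding links.
C = L / S² = 23 / 121 = 0.1901 ≈ 0.190.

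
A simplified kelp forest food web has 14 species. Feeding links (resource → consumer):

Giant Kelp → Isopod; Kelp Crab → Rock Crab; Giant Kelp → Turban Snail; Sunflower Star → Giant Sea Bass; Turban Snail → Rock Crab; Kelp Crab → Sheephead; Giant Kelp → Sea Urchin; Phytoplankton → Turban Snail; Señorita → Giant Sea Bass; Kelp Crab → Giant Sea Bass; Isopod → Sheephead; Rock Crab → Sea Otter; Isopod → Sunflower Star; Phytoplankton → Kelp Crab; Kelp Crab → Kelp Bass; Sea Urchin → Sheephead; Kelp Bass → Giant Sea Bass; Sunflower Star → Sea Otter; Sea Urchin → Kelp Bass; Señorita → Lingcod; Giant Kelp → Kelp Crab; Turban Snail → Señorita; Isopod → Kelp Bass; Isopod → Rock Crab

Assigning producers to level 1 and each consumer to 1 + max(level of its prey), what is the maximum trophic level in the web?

Producers (level 1): Phytoplankton, Giant Kelp.
Giant Kelp → Isopod → Sunflower Star → Sea Otter gives Sea Otter level 4.
No species has a prey at level 4, so no species reaches level 5.

4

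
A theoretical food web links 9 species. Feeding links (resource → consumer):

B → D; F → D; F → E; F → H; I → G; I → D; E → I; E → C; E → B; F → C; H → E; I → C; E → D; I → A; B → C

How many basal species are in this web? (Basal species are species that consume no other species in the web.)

Basal species (no prey listed): F.
Count: 1.

1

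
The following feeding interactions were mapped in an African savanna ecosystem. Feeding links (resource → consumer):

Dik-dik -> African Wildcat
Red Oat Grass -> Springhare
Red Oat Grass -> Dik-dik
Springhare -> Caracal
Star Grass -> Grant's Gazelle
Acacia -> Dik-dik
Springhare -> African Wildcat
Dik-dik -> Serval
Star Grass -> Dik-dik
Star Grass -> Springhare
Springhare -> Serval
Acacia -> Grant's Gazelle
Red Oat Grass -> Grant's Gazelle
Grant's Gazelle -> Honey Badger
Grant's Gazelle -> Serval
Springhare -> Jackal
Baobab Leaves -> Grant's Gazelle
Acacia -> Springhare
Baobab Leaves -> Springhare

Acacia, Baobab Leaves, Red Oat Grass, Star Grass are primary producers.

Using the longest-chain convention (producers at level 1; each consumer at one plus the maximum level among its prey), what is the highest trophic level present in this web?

3

Producers (level 1): Acacia, Baobab Leaves, Red Oat Grass, Star Grass.
Acacia → Springhare → Caracal gives Caracal level 3.
No species has a prey at level 3, so no species reaches level 4.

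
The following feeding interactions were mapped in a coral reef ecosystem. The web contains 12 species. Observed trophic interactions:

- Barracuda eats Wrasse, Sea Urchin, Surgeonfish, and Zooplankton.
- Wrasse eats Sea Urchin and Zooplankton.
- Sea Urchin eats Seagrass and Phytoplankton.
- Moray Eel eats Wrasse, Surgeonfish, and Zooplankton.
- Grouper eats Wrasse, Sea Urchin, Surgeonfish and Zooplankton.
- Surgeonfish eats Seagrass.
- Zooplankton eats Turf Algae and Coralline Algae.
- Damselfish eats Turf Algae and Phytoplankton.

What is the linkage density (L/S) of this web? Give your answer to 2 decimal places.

There are L = 20 links among S = 12 species.
L/S = 20/12 = 1.6667 ≈ 1.67.

L/S = 1.67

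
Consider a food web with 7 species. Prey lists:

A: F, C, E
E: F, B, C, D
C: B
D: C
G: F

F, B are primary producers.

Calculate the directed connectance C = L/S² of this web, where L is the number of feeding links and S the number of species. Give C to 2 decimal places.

The web has S = 7 species and L = 10 feeding links.
C = L / S² = 10 / 49 = 0.2041 ≈ 0.20.

C = 0.20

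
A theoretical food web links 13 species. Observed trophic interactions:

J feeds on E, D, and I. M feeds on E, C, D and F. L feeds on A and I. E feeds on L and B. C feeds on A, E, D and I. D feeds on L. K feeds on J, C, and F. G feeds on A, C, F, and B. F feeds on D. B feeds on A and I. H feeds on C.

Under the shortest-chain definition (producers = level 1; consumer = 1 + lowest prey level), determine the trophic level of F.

I is a producer → level 1.
L eats I → level 2.
D eats L → level 3.
F eats D → level 4.
No prey of F is below level 3, so 4 is the minimum.

Trophic level 4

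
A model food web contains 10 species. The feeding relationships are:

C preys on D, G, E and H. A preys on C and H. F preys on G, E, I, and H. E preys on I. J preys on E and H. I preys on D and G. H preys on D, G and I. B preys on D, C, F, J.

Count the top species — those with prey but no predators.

2

Top species (has prey, but nothing eats it): B, A.
Count: 2.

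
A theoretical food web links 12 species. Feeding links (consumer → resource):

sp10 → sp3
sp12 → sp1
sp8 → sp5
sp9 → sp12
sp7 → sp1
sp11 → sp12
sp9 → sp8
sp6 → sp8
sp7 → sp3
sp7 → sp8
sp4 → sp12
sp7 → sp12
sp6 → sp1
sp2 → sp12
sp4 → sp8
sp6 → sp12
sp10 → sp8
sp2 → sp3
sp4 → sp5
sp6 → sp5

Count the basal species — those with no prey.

3

Basal species (no prey listed): sp1, sp5, sp3.
Count: 3.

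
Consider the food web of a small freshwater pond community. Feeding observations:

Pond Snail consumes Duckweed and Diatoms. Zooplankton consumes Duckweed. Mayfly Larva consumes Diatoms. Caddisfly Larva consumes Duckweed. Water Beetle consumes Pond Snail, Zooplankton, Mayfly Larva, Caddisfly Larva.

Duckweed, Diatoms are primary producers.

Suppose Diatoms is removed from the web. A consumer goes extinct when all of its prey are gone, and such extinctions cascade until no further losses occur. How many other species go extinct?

Remove Diatoms.
Round 1: Mayfly Larva (all prey gone) → extinct.
No further losses. Total secondary extinctions: 1.

1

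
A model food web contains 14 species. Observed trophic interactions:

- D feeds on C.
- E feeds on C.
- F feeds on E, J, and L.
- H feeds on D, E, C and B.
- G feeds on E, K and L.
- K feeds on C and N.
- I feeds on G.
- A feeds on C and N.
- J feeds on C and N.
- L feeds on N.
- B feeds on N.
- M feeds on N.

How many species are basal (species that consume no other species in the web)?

2

Basal species (no prey listed): C, N.
Count: 2.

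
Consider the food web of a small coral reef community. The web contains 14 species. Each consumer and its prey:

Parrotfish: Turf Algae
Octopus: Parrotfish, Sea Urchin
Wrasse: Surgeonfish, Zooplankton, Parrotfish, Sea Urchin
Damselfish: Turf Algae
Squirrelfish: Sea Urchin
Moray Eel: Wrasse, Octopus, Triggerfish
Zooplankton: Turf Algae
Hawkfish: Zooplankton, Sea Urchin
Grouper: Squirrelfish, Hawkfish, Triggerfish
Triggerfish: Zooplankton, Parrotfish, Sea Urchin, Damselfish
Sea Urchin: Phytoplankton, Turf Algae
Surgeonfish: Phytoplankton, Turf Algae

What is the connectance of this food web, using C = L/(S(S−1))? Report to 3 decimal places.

C = 0.143

The web has S = 14 species and L = 26 feeding links.
C = L / (S(S−1)) = 26 / 182 = 0.1429 ≈ 0.143.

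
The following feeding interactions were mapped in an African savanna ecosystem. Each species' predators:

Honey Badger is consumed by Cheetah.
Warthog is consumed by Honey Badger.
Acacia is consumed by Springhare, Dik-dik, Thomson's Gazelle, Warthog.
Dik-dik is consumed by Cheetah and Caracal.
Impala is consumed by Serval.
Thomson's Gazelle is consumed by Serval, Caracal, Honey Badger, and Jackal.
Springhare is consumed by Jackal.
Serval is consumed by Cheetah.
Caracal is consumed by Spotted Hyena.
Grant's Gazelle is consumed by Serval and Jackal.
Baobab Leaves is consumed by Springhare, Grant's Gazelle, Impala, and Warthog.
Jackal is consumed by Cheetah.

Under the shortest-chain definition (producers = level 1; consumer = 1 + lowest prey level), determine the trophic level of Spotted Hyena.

Acacia is a producer → level 1.
Thomson's Gazelle eats Acacia → level 2.
Caracal eats Thomson's Gazelle → level 3.
Spotted Hyena eats Caracal → level 4.
No prey of Spotted Hyena is below level 3, so 4 is the minimum.

Trophic level 4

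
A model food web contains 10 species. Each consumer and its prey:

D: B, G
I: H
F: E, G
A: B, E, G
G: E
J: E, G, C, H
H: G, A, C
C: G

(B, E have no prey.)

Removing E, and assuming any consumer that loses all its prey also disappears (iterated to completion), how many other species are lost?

3

Remove E.
Round 1: G (all prey gone) → extinct.
Round 2: F (all prey gone), C (all prey gone) → extinct.
No further losses. Total secondary extinctions: 3.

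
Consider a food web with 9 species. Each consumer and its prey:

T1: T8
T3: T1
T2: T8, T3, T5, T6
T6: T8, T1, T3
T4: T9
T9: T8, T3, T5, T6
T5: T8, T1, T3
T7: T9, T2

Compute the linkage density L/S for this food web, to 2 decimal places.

L/S = 2.11

There are L = 19 links among S = 9 species.
L/S = 19/9 = 2.1111 ≈ 2.11.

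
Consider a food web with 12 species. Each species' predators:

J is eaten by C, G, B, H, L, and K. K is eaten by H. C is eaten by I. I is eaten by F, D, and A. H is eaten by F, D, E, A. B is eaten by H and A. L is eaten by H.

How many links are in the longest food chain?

3 links

One longest chain: J → K → H → E.
It has 4 species and 3 links.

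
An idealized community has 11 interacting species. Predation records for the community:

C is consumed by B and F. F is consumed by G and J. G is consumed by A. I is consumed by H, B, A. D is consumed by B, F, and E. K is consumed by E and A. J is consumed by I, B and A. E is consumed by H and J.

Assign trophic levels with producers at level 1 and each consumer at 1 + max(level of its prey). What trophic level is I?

C is a producer → level 1.
F eats C (level 1); other prey at levels: D 1 → level 2.
J eats F (level 2); other prey at levels: E 2 → level 3.
I eats J → level 4.

Trophic level 4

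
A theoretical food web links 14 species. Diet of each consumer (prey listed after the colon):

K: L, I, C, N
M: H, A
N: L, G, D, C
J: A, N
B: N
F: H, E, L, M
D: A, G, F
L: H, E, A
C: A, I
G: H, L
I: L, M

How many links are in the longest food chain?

5 links

One longest chain: H → L → G → D → N → K.
It has 6 species and 5 links.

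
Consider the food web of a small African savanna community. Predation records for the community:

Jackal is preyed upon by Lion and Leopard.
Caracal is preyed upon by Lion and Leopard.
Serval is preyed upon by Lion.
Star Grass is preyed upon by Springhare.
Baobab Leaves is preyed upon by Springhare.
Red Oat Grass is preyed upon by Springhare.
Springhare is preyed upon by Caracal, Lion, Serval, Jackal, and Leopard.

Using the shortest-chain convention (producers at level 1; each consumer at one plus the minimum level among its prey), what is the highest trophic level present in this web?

Producers (level 1): Star Grass, Baobab Leaves, Red Oat Grass.
Following each consumer down to its lowest-level prey: Star Grass → Springhare → Caracal (levels 1 through 3).
All prey of Caracal (Springhare 2) are at level 2 or above, so Caracal is at level 1 + 2 = 3.
Every consumer has at least one prey at level 2 or below, so none exceeds level 3.

3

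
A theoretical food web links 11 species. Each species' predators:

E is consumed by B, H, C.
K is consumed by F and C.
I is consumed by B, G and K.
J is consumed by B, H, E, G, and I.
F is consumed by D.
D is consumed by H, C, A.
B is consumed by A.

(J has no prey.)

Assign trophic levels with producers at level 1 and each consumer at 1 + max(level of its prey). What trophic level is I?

J is a producer → level 1.
I eats J → level 2.

Trophic level 2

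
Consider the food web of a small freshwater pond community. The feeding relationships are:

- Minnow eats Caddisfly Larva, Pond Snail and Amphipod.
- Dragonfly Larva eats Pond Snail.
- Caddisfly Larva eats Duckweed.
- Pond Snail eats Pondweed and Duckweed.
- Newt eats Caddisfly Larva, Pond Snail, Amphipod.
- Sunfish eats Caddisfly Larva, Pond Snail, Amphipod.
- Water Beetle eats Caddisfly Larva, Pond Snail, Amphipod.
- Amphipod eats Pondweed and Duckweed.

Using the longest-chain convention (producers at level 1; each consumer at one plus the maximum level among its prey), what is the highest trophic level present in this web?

3

Producers (level 1): Duckweed, Pondweed.
Duckweed → Caddisfly Larva → Sunfish gives Sunfish level 3.
No species has a prey at level 3, so no species reaches level 4.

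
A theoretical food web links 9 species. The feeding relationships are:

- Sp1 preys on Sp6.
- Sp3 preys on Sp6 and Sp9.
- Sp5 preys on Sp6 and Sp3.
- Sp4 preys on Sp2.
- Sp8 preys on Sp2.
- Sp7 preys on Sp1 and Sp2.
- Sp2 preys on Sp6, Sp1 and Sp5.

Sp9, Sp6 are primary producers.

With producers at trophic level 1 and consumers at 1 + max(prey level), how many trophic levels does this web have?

Producers (level 1): Sp9, Sp6.
Sp9 → Sp3 → Sp5 → Sp2 → Sp4 gives Sp4 level 5.
No species has a prey at level 5, so no species reaches level 6.

5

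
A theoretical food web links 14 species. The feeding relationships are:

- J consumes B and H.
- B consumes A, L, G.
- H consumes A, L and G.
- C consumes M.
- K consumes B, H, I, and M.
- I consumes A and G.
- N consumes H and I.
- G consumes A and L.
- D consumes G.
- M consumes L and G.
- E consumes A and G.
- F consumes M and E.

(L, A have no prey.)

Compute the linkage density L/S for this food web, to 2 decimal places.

There are L = 26 links among S = 14 species.
L/S = 26/14 = 1.8571 ≈ 1.86.

L/S = 1.86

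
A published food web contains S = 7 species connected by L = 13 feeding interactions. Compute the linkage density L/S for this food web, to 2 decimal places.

There are L = 13 links among S = 7 species.
L/S = 13/7 = 1.8571 ≈ 1.86.

L/S = 1.86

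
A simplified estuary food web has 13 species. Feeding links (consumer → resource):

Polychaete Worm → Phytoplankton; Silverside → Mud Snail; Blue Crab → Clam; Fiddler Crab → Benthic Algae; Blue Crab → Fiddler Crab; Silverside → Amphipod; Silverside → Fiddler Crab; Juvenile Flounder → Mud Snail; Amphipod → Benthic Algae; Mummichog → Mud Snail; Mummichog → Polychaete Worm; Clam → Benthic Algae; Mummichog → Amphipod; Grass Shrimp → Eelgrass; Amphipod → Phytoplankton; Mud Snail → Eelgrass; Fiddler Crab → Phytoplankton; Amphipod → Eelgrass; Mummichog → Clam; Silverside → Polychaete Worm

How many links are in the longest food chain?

2 links

One longest chain: Phytoplankton → Amphipod → Mummichog.
It has 3 species and 2 links.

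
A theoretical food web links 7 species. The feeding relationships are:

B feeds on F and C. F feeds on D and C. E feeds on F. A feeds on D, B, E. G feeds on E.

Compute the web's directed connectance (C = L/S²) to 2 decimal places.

The web has S = 7 species and L = 9 feeding links.
C = L / S² = 9 / 49 = 0.1837 ≈ 0.18.

C = 0.18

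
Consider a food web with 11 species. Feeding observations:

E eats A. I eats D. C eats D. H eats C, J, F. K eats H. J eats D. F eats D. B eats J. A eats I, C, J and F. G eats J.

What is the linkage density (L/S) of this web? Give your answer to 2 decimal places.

L/S = 1.36

There are L = 15 links among S = 11 species.
L/S = 15/11 = 1.3636 ≈ 1.36.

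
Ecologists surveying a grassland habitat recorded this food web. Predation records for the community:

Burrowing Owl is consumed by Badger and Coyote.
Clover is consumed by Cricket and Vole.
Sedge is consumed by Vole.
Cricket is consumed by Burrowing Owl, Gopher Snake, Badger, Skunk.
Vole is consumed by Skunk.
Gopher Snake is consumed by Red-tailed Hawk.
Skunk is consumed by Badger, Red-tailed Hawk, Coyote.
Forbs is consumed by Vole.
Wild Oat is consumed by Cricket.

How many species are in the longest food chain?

4 species

One longest chain: Wild Oat → Cricket → Burrowing Owl → Badger.
It has 4 species and 3 links.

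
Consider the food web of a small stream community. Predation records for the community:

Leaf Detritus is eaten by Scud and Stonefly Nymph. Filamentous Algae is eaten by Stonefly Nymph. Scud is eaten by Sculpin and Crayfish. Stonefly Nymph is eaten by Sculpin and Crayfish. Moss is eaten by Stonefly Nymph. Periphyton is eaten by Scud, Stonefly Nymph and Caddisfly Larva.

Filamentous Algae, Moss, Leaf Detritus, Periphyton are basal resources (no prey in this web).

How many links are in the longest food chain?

2 links

One longest chain: Filamentous Algae → Stonefly Nymph → Sculpin.
It has 3 species and 2 links.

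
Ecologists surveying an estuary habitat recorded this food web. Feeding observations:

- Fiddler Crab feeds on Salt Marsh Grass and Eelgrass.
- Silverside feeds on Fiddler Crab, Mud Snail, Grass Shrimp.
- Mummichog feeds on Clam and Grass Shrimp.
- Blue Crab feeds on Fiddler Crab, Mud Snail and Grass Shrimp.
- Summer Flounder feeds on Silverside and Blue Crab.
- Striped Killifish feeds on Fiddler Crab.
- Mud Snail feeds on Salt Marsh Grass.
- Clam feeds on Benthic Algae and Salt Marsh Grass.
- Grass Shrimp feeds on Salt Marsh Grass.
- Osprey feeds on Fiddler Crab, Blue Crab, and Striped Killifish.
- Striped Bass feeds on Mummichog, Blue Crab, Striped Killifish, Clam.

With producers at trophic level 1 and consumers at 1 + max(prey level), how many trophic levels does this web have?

Producers (level 1): Benthic Algae, Salt Marsh Grass, Eelgrass.
Salt Marsh Grass → Fiddler Crab → Blue Crab → Striped Bass gives Striped Bass level 4.
No species has a prey at level 4, so no species reaches level 5.

4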